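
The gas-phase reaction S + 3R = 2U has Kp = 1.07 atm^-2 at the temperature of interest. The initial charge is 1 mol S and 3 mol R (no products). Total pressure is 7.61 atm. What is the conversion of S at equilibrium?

Basis: 1 mol S initially; let X = conversion of S. Extent ξ = X.
Species balance: n_S = 1 − X; n_R = 3 − 3X; n_U = 2X.
n_T = Σnᵢ = 4 − 2X.
Mole fractions y_i = n_i/n_T; Kp = p_U^2 / (p_S p_R^3) with p_i = y_i·P.
Substituting and setting equal to 1.07 atm^-2 gives a polynomial in X; the root in (0,1) is X = 0.702.

X = 0.702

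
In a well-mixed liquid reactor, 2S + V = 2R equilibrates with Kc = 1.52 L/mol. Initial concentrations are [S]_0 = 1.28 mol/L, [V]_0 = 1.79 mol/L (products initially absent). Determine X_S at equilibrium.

X = 0.594

Let X = conversion of S; extent ξ = 1.28X/2 mol/L.
Concentrations: [S] = 1.28 − 1.28X; [V] = 1.79 − 0.64X; [R] = 1.28X.
Kc = [R]^2 / ([S]^2 [V]).
Solving Kc = 1.52 for X ∈ (0,1): X = 0.594.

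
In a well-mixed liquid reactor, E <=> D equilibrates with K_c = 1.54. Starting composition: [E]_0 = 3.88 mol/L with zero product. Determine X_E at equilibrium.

X = 0.606

Let X = conversion of E; extent ξ = 3.88·X mol/L.
Concentrations: [E] = 3.88 − 3.88X; [D] = 3.88X.
K_c = [D] / ([E]).
This equals 1.54 at X = 0.606 (the root in 0 < X < 1).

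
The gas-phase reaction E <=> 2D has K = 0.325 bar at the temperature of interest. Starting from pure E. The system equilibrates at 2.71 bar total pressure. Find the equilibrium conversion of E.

Take 1 mol E as basis and let X be its fractional conversion, so ξ = X.
Species balance: n_E = 1 − X; n_D = 2X.
Summing: n_T = 1 + X.
Mole fractions y_i = n_i/n_T; K = p_D^2 / (p_E) with p_i = y_i·P.
This yields a degree-2 equation in X; solving on (0,1), X = 0.171.

X = 0.171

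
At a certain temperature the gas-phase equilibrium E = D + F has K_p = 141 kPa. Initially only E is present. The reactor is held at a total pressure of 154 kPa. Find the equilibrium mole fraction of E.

y_E = 0.182

Let X = conversion of E (basis 1 mol E); extent of reaction ξ = X.
Mole table: n_E = 1 − X; n_D = X; n_F = X.
n_T = Σnᵢ = 1 + X.
y_i = n_i/n_T, p_i = y_i·P. K_p = p_D p_F / (p_E).
Substituting and setting equal to 141 kPa gives a polynomial in X; the root in (0,1) is X = 0.691.
Then n_E = 0.309, n_T = 1.69, so y_E = 0.182.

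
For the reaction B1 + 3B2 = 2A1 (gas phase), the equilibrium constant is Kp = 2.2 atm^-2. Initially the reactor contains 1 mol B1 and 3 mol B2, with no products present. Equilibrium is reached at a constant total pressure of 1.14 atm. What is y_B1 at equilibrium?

Take 1 mol B1 as basis and let X be its fractional conversion, so ξ = X.
Moles: n_B1 = 1 − X; n_B2 = 3 − 3X; n_A1 = 2X.
n_T = Σnᵢ = 4 − 2X.
With p_i = (n_i/n_T)P, Kp = p_A1^2 / (p_B1 p_B2^3).
Setting this equal to 2.2 atm^-2 and taking the physical root (0 < X < 1) gives X = 0.441.
Then n_B1 = 0.559, n_T = 3.12, so y_B1 = 0.179.

y_B1 = 0.179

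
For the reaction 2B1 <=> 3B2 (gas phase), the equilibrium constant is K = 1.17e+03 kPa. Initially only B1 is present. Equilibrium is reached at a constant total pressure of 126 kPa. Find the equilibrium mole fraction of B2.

Let X = conversion of B1 (basis 1 mol B1); extent of reaction ξ = 0.5X.
Mole table: n_B1 = 1 − X; n_B2 = 1.5X.
n_T = Σnᵢ = 1 + 0.5X.
With p_i = (n_i/n_T)P, K = p_B2^3 / (p_B1^2).
Equating to 1.17e+03 kPa and solving on 0 < X < 1: X = 0.698.
Then n_B2 = 1.05, n_T = 1.35, so y_B2 = 0.776.

y_B2 = 0.776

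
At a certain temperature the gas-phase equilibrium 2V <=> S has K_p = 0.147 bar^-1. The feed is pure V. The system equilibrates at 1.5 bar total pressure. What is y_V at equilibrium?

y_V = 0.843

Let X = conversion of V (basis 1 mol V); extent of reaction ξ = 0.5X.
At extent ξ: n_V = 1 − X; n_S = 0.5X.
Summing: n_T = 1 − 0.5X.
With p_i = (n_i/n_T)P, K_p = p_S / (p_V^2).
This yields a degree-2 equation in X; solving on (0,1), X = 0.271.
Then n_V = 0.729, n_T = 0.864, so y_V = 0.843.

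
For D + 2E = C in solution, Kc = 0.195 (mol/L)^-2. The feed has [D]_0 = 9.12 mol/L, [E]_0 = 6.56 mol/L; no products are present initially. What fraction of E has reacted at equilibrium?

Let X = conversion of E; extent ξ = 6.56X/2 mol/L.
Concentrations: [D] = 9.12 − 3.28X; [E] = 6.56 − 6.56X; [C] = 3.28X.
Kc = [C] / ([D] [E]^2).
Equating to 0.195 (mol/L)^-2: the physical root is X = 0.784.

X = 0.784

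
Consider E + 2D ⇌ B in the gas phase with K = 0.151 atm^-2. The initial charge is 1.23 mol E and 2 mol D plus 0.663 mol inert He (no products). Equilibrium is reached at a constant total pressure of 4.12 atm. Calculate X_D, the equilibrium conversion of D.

X = 0.361

Let X = conversion of D (basis 2 mol D); extent of reaction ξ = X.
Species balance: n_E = 1.23 − X; n_D = 2 − 2X; n_B = X; n_I = 0.663 (inert).
n_T = Σnᵢ = 3.89 − 2X.
y_i = n_i/n_T, p_i = y_i·P. K = p_B / (p_E p_D^2).
Setting this equal to 0.151 atm^-2 and taking the physical root (0 < X < 1) gives X = 0.361.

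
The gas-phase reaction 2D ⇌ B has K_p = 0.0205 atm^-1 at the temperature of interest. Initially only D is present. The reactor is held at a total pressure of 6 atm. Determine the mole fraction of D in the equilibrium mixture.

Take 1 mol D as basis and let X be its fractional conversion, so ξ = 0.5X.
Species balance: n_D = 1 − X; n_B = 0.5X.
n_T = Σnᵢ = 1 − 0.5X.
y_i = n_i/n_T, p_i = y_i·P. K_p = p_B / (p_D^2).
Equating to 0.0205 atm^-1 and solving on 0 < X < 1: X = 0.181.
Then n_D = 0.819, n_T = 0.909, so y_D = 0.900.

y_D = 0.900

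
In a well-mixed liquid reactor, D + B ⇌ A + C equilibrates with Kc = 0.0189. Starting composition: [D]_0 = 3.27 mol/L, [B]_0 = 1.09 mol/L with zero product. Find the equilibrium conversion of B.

X = 0.205

Let X = conversion of B; extent ξ = 1.09·X mol/L.
Concentrations: [D] = 3.27 − 1.09X; [B] = 1.09 − 1.09X; [A] = 1.09X; [C] = 1.09X.
Kc = [A] [C] / ([D] [B]).
This equals 0.0189 at X = 0.205 (the root in 0 < X < 1).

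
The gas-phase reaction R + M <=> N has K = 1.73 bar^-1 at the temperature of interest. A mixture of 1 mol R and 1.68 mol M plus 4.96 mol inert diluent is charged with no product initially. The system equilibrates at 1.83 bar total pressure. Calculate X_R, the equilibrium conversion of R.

Basis: 1 mol R initially; let X = conversion of R. Extent ξ = X.
Moles: n_R = 1 − X; n_M = 1.68 − X; n_N = X; n_I = 4.96 (inert).
Total moles n_T = 7.64 − X.
With p_i = (n_i/n_T)P, K = p_N / (p_R p_M).
Substituting and setting equal to 1.73 bar^-1 gives a polynomial in X; the root in (0,1) is X = 0.364.

X = 0.364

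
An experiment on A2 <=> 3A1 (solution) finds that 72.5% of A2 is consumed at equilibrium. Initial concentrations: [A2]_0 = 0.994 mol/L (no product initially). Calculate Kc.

Kc = 37 (mol/L)^2

Let X = conversion of A2.
Concentrations: [A2] = 0.994 − 0.994X; [A1] = 2.98X.
At X = 0.725: [A2] = 0.273, [A1] = 2.16.
Kc = [A1]^3 / ([A2]) = 37 (mol/L)^2.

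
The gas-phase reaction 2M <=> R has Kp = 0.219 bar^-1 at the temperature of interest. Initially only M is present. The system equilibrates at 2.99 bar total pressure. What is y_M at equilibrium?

y_M = 0.689

Let X = conversion of M (basis 1 mol M); extent of reaction ξ = 0.5X.
Moles: n_M = 1 − X; n_R = 0.5X.
Summing: n_T = 1 − 0.5X.
With p_i = (n_i/n_T)P, Kp = p_R / (p_M^2).
Setting this equal to 0.219 bar^-1 and taking the physical root (0 < X < 1) gives X = 0.474.
Then n_M = 0.526, n_T = 0.763, so y_M = 0.689.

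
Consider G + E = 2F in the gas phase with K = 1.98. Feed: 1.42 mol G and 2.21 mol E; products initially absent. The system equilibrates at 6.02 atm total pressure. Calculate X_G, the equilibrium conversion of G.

Basis: 1.42 mol G initially; let X = conversion of G. Extent ξ = 1.42X.
Species balance: n_G = 1.42 − 1.42X; n_E = 2.21 − 1.42X; n_F = 2.84X.
Total moles n_T = 3.63 (Δν = 0, constant).
y_i = n_i/n_T, p_i = y_i·P. K = p_F^2 / (p_G p_E).
Substituting and setting equal to 1.98 gives a polynomial in X; the root in (0,1) is X = 0.506.

X = 0.506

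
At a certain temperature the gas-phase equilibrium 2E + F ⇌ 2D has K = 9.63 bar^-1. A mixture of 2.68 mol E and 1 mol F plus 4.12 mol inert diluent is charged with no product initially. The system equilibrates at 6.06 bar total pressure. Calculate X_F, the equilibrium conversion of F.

Let X = conversion of F (basis 1 mol F); extent of reaction ξ = X.
Moles: n_E = 2.68 − 2X; n_F = 1 − X; n_D = 2X; n_I = 4.12 (inert).
Total moles n_T = 7.8 − X.
With p_i = (n_i/n_T)P, K = p_D^2 / (p_E^2 p_F).
Equating to 9.63 bar^-1 and solving on 0 < X < 1: X = 0.774.

X = 0.774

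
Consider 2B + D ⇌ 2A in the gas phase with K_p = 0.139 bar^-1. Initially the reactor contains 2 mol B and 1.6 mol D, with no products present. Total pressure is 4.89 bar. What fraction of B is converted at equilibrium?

Let X = conversion of B (basis 2 mol B); extent of reaction ξ = X.
Species balance: n_B = 2 − 2X; n_D = 1.6 − X; n_A = 2X.
n_T = Σnᵢ = 3.6 − X.
With p_i = (n_i/n_T)P, K_p = p_A^2 / (p_B^2 p_D).
Setting this equal to 0.139 bar^-1 and taking the physical root (0 < X < 1) gives X = 0.339.

X = 0.339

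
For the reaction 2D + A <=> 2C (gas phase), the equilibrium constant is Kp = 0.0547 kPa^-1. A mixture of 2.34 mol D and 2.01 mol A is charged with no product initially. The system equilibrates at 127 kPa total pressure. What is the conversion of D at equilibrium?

X = 0.611

Let X = conversion of D (basis 2.34 mol D); extent of reaction ξ = 1.17X.
Species balance: n_D = 2.34 − 2.34X; n_A = 2.01 − 1.17X; n_C = 2.34X.
Summing: n_T = 4.35 − 1.17X.
Mole fractions y_i = n_i/n_T; Kp = p_C^2 / (p_D^2 p_A) with p_i = y_i·P.
Setting this equal to 0.0547 kPa^-1 and taking the physical root (0 < X < 1) gives X = 0.611.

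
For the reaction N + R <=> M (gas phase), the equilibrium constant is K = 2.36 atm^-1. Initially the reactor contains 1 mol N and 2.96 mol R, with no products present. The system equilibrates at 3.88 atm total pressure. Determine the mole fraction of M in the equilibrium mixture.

Take 1 mol N as basis and let X be its fractional conversion, so ξ = X.
At extent ξ: n_N = 1 − X; n_R = 2.96 − X; n_M = X.
Summing: n_T = 3.96 − X.
y_i = n_i/n_T, p_i = y_i·P. K = p_M / (p_N p_R).
Equating to 2.36 atm^-1 and solving on 0 < X < 1: X = 0.861.
Then n_M = 0.861, n_T = 3.1, so y_M = 0.278.

y_M = 0.278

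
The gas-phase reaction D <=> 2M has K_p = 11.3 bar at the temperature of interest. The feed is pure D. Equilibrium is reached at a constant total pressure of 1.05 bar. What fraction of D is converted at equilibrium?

X = 0.854

Take 1 mol D as basis and let X be its fractional conversion, so ξ = X.
Species balance: n_D = 1 − X; n_M = 2X.
Summing: n_T = 1 + X.
Mole fractions y_i = n_i/n_T; K_p = p_M^2 / (p_D) with p_i = y_i·P.
Substituting and setting equal to 11.3 bar gives a polynomial in X; the root in (0,1) is X = 0.854.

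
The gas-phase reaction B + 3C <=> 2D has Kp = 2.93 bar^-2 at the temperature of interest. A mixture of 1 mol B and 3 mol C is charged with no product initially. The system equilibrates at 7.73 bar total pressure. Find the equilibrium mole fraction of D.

y_D = 0.620

Let X = conversion of B (basis 1 mol B); extent of reaction ξ = X.
Moles: n_B = 1 − X; n_C = 3 − 3X; n_D = 2X.
Total moles n_T = 4 − 2X.
With p_i = (n_i/n_T)P, Kp = p_D^2 / (p_B p_C^3).
This yields a degree-4 equation in X; solving on (0,1), X = 0.766.
Then n_D = 1.53, n_T = 2.47, so y_D = 0.620.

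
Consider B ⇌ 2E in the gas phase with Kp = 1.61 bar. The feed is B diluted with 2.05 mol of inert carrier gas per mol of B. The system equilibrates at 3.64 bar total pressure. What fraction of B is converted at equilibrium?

Take 1 mol B as basis and let X be its fractional conversion, so ξ = X.
At extent ξ: n_B = 1 − X; n_E = 2X; n_I = 2.05 (inert).
Summing: n_T = 3.05 + X.
y_i = n_i/n_T, p_i = y_i·P. Kp = p_E^2 / (p_B).
Setting this equal to 1.61 bar and taking the physical root (0 < X < 1) gives X = 0.458.

X = 0.458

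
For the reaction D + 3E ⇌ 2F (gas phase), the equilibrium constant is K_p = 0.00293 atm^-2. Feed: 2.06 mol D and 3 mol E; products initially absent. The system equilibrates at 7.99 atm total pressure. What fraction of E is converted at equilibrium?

X = 0.225

Let X = conversion of E (basis 3 mol E); extent of reaction ξ = X.
Mole table: n_D = 2.06 − X; n_E = 3 − 3X; n_F = 2X.
Summing: n_T = 5.06 − 2X.
With p_i = (n_i/n_T)P, K_p = p_F^2 / (p_D p_E^3).
Equating to 0.00293 atm^-2 and solving on 0 < X < 1: X = 0.225.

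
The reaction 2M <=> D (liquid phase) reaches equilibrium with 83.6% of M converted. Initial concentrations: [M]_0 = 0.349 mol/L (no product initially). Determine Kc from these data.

Let X = conversion of M.
Concentrations: [M] = 0.349 − 0.349X; [D] = 0.174X.
At X = 0.836: [M] = 0.0572, [D] = 0.146.
Kc = [D] / ([M]^2) = 44.5 L/mol.

Kc = 44.5 L/mol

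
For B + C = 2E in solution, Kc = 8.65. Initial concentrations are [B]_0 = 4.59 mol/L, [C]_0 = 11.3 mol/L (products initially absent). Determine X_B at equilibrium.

X = 0.814

Let X = conversion of B; extent ξ = 4.59·X mol/L.
Concentrations: [B] = 4.59 − 4.59X; [C] = 11.3 − 4.59X; [E] = 9.18X.
Kc = [E]^2 / ([B] [C]).
Solving Kc = 8.65 for X ∈ (0,1): X = 0.814.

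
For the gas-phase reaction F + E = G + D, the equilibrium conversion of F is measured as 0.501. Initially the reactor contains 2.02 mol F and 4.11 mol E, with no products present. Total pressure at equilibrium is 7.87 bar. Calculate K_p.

K_p = 0.328

Basis: 2.02 mol F initially; let X = conversion of F. Extent ξ = 2.02X.
Moles: n_F = 2.02 − 2.02X; n_E = 4.11 − 2.02X; n_G = 2.02X; n_D = 2.02X.
n_T stays at 6.13 (no change in mole number).
At X = 0.501: n_F = 1.01, n_E = 3.1, n_G = 1.01, n_D = 1.01, n_T = 6.13.
p_i = (n_i/n_T)·P. K_p = p_G p_D / (p_F p_E) = 0.328.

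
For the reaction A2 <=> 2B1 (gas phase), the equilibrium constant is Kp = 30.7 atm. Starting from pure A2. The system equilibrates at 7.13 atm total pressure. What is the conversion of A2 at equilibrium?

Let X = conversion of A2 (basis 1 mol A2); extent of reaction ξ = X.
Mole table: n_A2 = 1 − X; n_B1 = 2X.
Total moles n_T = 1 + X.
Mole fractions y_i = n_i/n_T; Kp = p_B1^2 / (p_A2) with p_i = y_i·P.
Equating to 30.7 atm and solving on 0 < X < 1: X = 0.720.

X = 0.720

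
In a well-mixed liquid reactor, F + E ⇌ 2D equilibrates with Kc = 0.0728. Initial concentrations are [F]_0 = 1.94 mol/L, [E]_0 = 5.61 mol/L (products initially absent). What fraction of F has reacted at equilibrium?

Let X = conversion of F; extent ξ = 1.94·X mol/L.
Concentrations: [F] = 1.94 − 1.94X; [E] = 5.61 − 1.94X; [D] = 3.88X.
Kc = [D]^2 / ([F] [E]).
Setting equal to 0.0728 and solving for X on (0,1) gives X = 0.198.

X = 0.198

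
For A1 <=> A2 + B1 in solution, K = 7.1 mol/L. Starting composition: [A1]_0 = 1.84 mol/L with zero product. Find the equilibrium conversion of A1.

X = 0.824

Let X = conversion of A1; extent ξ = 1.84·X mol/L.
Concentrations: [A1] = 1.84 − 1.84X; [A2] = 1.84X; [B1] = 1.84X.
K = [A2] [B1] / ([A1]).
This equals 7.1 at X = 0.824 (the root in 0 < X < 1).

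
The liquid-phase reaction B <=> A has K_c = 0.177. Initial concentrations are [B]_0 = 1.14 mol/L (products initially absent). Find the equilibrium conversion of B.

X = 0.150

Let X = conversion of B; extent ξ = 1.14·X mol/L.
Concentrations: [B] = 1.14 − 1.14X; [A] = 1.14X.
K_c = [A] / ([B]).
Setting equal to 0.177 and solving for X on (0,1) gives X = 0.150.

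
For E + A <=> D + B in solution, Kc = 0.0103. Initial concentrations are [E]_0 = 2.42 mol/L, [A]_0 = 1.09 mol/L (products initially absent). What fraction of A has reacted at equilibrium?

X = 0.136

Let X = conversion of A; extent ξ = 1.09·X mol/L.
Concentrations: [E] = 2.42 − 1.09X; [A] = 1.09 − 1.09X; [D] = 1.09X; [B] = 1.09X.
Kc = [D] [B] / ([E] [A]).
Equating to 0.0103: the physical root is X = 0.136.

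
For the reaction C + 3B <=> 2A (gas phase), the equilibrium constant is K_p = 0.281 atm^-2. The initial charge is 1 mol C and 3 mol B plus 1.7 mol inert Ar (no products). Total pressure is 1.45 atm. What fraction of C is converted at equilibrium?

X = 0.227

Take 1 mol C as basis and let X be its fractional conversion, so ξ = X.
Moles: n_C = 1 − X; n_B = 3 − 3X; n_A = 2X; n_I = 1.7 (inert).
Summing: n_T = 5.7 − 2X.
Mole fractions y_i = n_i/n_T; K_p = p_A^2 / (p_C p_B^3) with p_i = y_i·P.
Equating to 0.281 atm^-2 and solving on 0 < X < 1: X = 0.227.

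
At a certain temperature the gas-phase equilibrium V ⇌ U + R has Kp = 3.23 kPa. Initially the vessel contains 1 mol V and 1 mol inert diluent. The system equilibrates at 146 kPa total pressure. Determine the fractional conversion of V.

Basis: 1 mol V initially; let X = conversion of V. Extent ξ = X.
Moles: n_V = 1 − X; n_U = X; n_R = X; n_I = 1 (inert).
Total moles n_T = 2 + X.
Mole fractions y_i = n_i/n_T; Kp = p_U p_R / (p_V) with p_i = y_i·P.
Setting this equal to 3.23 kPa and taking the physical root (0 < X < 1) gives X = 0.198.

X = 0.198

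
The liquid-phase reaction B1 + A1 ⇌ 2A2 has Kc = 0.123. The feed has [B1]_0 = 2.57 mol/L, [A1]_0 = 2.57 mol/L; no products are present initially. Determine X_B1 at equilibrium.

Let X = conversion of B1; extent ξ = 2.57·X mol/L.
Concentrations: [B1] = 2.57 − 2.57X; [A1] = 2.57 − 2.57X; [A2] = 5.14X.
Kc = [A2]^2 / ([B1] [A1]).
This equals 0.123 at X = 0.149 (the root in 0 < X < 1).

X = 0.149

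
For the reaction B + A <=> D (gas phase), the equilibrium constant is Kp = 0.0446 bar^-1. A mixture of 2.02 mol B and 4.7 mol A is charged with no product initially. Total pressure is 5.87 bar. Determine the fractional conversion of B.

Let X = conversion of B (basis 2.02 mol B); extent of reaction ξ = 2.02X.
Moles: n_B = 2.02 − 2.02X; n_A = 4.7 − 2.02X; n_D = 2.02X.
Summing: n_T = 6.72 − 2.02X.
Mole fractions y_i = n_i/n_T; Kp = p_D / (p_B p_A) with p_i = y_i·P.
This yields a degree-2 equation in X; solving on (0,1), X = 0.152.

X = 0.152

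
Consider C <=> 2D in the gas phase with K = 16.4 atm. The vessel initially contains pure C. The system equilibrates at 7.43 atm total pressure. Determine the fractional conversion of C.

Let X = conversion of C (basis 1 mol C); extent of reaction ξ = X.
Species balance: n_C = 1 − X; n_D = 2X.
n_T = Σnᵢ = 1 + X.
Mole fractions y_i = n_i/n_T; K = p_D^2 / (p_C) with p_i = y_i·P.
Setting this equal to 16.4 atm and taking the physical root (0 < X < 1) gives X = 0.596.

X = 0.596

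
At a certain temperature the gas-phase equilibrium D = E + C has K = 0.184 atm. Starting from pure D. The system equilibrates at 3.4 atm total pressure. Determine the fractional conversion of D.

X = 0.227

Basis: 1 mol D initially; let X = conversion of D. Extent ξ = X.
Mole table: n_D = 1 − X; n_E = X; n_C = X.
Summing: n_T = 1 + X.
Mole fractions y_i = n_i/n_T; K = p_E p_C / (p_D) with p_i = y_i·P.
Setting this equal to 0.184 atm and taking the physical root (0 < X < 1) gives X = 0.227.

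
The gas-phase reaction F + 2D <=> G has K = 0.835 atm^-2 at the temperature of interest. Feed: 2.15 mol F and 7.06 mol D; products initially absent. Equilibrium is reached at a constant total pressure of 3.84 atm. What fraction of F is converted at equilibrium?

X = 0.826

Take 2.15 mol F as basis and let X be its fractional conversion, so ξ = 2.15X.
At extent ξ: n_F = 2.15 − 2.15X; n_D = 7.06 − 4.3X; n_G = 2.15X.
Total moles n_T = 9.21 − 4.3X.
Mole fractions y_i = n_i/n_T; K = p_G / (p_F p_D^2) with p_i = y_i·P.
This yields a degree-3 equation in X; solving on (0,1), X = 0.826.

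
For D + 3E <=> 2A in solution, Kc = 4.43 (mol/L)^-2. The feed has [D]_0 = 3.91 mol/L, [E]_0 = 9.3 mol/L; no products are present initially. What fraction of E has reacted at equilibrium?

Let X = conversion of E; extent ξ = 9.3X/3 mol/L.
Concentrations: [D] = 3.91 − 3.1X; [E] = 9.3 − 9.3X; [A] = 6.2X.
Kc = [A]^2 / ([D] [E]^3).
This equals 4.43 at X = 0.824 (the root in 0 < X < 1).

X = 0.824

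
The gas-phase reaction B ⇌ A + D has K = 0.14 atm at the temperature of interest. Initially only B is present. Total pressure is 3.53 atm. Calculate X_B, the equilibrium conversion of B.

X = 0.195

Let X = conversion of B (basis 1 mol B); extent of reaction ξ = X.
At extent ξ: n_B = 1 − X; n_A = X; n_D = X.
Summing: n_T = 1 + X.
Mole fractions y_i = n_i/n_T; K = p_A p_D / (p_B) with p_i = y_i·P.
Setting this equal to 0.14 atm and taking the physical root (0 < X < 1) gives X = 0.195.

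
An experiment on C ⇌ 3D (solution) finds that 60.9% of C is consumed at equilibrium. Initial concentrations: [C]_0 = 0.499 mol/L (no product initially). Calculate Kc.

Let X = conversion of C.
Concentrations: [C] = 0.499 − 0.499X; [D] = 1.5X.
At X = 0.609: [C] = 0.195, [D] = 0.912.
Kc = [D]^3 / ([C]) = 3.88 (mol/L)^2.

Kc = 3.88 (mol/L)^2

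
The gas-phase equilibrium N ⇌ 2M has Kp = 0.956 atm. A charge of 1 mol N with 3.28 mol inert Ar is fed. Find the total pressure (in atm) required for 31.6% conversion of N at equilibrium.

Take 1 mol N as basis and let X be its fractional conversion, so ξ = X.
At extent ξ: n_N = 1 − X; n_M = 2X; n_I = 3.28 (inert).
n_T = Σnᵢ = 4.28 + X.
Kp = p_M^2 / (p_N) with p_i = (n_i/n_T)·P.
At X = 0.316: the mole-fraction product g(X) = Π y_i^ν_i = 0.1271. Since Kp = g(X)·P^{1}, P = (Kp/g)^(1/1) = (0.956/0.1271)^(1/1) = 7.52 atm.

P = 7.52 atm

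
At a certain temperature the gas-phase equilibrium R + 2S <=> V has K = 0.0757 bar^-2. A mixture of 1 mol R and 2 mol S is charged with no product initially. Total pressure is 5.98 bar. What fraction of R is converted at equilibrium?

Take 1 mol R as basis and let X be its fractional conversion, so ξ = X.
At extent ξ: n_R = 1 − X; n_S = 2 − 2X; n_V = X.
n_T = Σnᵢ = 3 − 2X.
Mole fractions y_i = n_i/n_T; K = p_V / (p_R p_S^2) with p_i = y_i·P.
Equating to 0.0757 bar^-2 and solving on 0 < X < 1: X = 0.433.

X = 0.433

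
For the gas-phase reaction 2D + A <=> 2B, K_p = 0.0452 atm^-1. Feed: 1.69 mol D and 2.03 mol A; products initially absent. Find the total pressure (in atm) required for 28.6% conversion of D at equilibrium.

P = 6.9 atm

Basis: 1.69 mol D initially; let X = conversion of D. Extent ξ = 0.845X.
Moles: n_D = 1.69 − 1.69X; n_A = 2.03 − 0.845X; n_B = 1.69X.
Total moles n_T = 3.72 − 0.845X.
K_p = p_B^2 / (p_D^2 p_A) with p_i = (n_i/n_T)·P.
At X = 0.286: the mole-fraction product g(X) = Π y_i^ν_i = 0.3121. Since K_p = g(X)·P^{-1}, P = (g/K_p)^(1/1) = (0.3121/0.0452)^(1/1) = 6.9 atm.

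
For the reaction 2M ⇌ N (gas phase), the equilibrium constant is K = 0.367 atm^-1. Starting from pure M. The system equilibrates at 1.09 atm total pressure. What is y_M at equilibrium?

y_M = 0.766

Take 1 mol M as basis and let X be its fractional conversion, so ξ = 0.5X.
At extent ξ: n_M = 1 − X; n_N = 0.5X.
n_T = Σnᵢ = 1 − 0.5X.
With p_i = (n_i/n_T)P, K = p_N / (p_M^2).
Substituting and setting equal to 0.367 atm^-1 gives a polynomial in X; the root in (0,1) is X = 0.380.
Then n_M = 0.62, n_T = 0.81, so y_M = 0.766.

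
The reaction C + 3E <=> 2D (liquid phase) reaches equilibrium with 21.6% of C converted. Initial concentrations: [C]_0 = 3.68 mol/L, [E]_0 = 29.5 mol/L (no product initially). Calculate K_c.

Let X = conversion of C.
Concentrations: [C] = 3.68 − 3.68X; [E] = 29.5 − 11X; [D] = 7.36X.
At X = 0.216: [C] = 2.89, [E] = 27.1, [D] = 1.59.
K_c = [D]^2 / ([C] [E]^3) = 4.39e-05 (mol/L)^-2.

K_c = 4.39e-05 (mol/L)^-2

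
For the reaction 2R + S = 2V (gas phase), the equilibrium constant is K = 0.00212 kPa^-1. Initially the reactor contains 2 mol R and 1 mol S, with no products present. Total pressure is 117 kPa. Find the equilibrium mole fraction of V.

y_V = 0.150

Take 2 mol R as basis and let X be its fractional conversion, so ξ = X.
Mole table: n_R = 2 − 2X; n_S = 1 − X; n_V = 2X.
Summing: n_T = 3 − X.
Mole fractions y_i = n_i/n_T; K = p_V^2 / (p_R^2 p_S) with p_i = y_i·P.
Substituting and setting equal to 0.00212 kPa^-1 gives a polynomial in X; the root in (0,1) is X = 0.210.
Then n_V = 0.419, n_T = 2.79, so y_V = 0.150.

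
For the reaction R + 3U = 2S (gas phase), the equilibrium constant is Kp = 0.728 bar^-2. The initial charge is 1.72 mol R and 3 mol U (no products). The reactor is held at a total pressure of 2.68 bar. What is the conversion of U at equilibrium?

X = 0.545

Take 3 mol U as basis and let X be its fractional conversion, so ξ = X.
Mole table: n_R = 1.72 − X; n_U = 3 − 3X; n_S = 2X.
n_T = Σnᵢ = 4.72 − 2X.
With p_i = (n_i/n_T)P, Kp = p_S^2 / (p_R p_U^3).
Equating to 0.728 bar^-2 and solving on 0 < X < 1: X = 0.545.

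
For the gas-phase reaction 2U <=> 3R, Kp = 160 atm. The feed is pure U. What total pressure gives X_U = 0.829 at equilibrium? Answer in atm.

Take 1 mol U as basis and let X be its fractional conversion, so ξ = 0.5X.
At extent ξ: n_U = 1 − X; n_R = 1.5X.
Summing: n_T = 1 + 0.5X.
Kp = p_R^3 / (p_U^2) with p_i = (n_i/n_T)·P.
At X = 0.829: the mole-fraction product g(X) = Π y_i^ν_i = 46.49. Since Kp = g(X)·P^{1}, P = (Kp/g)^(1/1) = (160/46.49)^(1/1) = 3.44 atm.

P = 3.44 atm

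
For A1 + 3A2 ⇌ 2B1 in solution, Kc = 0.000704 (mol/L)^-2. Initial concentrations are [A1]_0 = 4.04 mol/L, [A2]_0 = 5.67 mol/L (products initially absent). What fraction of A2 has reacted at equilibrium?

X = 0.145

Let X = conversion of A2; extent ξ = 5.67X/3 mol/L.
Concentrations: [A1] = 4.04 − 1.89X; [A2] = 5.67 − 5.67X; [B1] = 3.78X.
Kc = [B1]^2 / ([A1] [A2]^3).
Solving Kc = 0.000704 for X ∈ (0,1): X = 0.145.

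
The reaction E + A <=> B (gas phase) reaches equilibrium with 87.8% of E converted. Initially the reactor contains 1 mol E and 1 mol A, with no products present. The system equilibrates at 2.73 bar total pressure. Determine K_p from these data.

Take 1 mol E as basis and let X be its fractional conversion, so ξ = X.
At extent ξ: n_E = 1 − X; n_A = 1 − X; n_B = X.
Total moles n_T = 2 − X.
At X = 0.878: n_E = 0.122, n_A = 0.122, n_B = 0.878, n_T = 1.12.
p_i = (n_i/n_T)·P. K_p = p_B / (p_E p_A) = 24.2 bar^-1.

K_p = 24.2 bar^-1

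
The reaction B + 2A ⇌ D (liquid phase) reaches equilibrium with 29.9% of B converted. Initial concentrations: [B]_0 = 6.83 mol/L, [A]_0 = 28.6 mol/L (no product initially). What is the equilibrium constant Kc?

Kc = 0.00071 (mol/L)^-2

Let X = conversion of B.
Concentrations: [B] = 6.83 − 6.83X; [A] = 28.6 − 13.7X; [D] = 6.83X.
At X = 0.299: [B] = 4.79, [A] = 24.5, [D] = 2.04.
Kc = [D] / ([B] [A]^2) = 0.00071 (mol/L)^-2.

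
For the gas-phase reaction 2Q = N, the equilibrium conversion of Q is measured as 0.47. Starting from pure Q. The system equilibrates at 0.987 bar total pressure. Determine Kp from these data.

Kp = 0.648 bar^-1

Take 1 mol Q as basis and let X be its fractional conversion, so ξ = 0.5X.
At extent ξ: n_Q = 1 − X; n_N = 0.5X.
Total moles n_T = 1 − 0.5X.
At X = 0.47: n_Q = 0.53, n_N = 0.235, n_T = 0.765.
p_i = (n_i/n_T)·P. Kp = p_N / (p_Q^2) = 0.648 bar^-1.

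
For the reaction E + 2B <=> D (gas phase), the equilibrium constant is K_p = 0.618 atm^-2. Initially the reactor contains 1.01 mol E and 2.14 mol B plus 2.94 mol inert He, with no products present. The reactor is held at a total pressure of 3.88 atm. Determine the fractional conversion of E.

Let X = conversion of E (basis 1.01 mol E); extent of reaction ξ = 1.01X.
At extent ξ: n_E = 1.01 − 1.01X; n_B = 2.14 − 2.02X; n_D = 1.01X; n_I = 2.94 (inert).
Summing: n_T = 6.09 − 2.02X.
With p_i = (n_i/n_T)P, K_p = p_D / (p_E p_B^2).
Substituting and setting equal to 0.618 atm^-2 gives a polynomial in X; the root in (0,1) is X = 0.381.

X = 0.381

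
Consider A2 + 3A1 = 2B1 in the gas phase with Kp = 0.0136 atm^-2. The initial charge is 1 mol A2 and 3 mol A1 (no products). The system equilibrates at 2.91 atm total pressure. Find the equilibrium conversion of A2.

Take 1 mol A2 as basis and let X be its fractional conversion, so ξ = X.
Mole table: n_A2 = 1 − X; n_A1 = 3 − 3X; n_B1 = 2X.
n_T = Σnᵢ = 4 − 2X.
Mole fractions y_i = n_i/n_T; Kp = p_B1^2 / (p_A2 p_A1^3) with p_i = y_i·P.
Substituting and setting equal to 0.0136 atm^-2 gives a polynomial in X; the root in (0,1) is X = 0.167.

X = 0.167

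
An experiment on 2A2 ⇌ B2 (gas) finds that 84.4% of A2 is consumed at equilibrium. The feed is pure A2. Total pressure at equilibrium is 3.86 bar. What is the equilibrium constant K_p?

Let X = conversion of A2 (basis 1 mol A2); extent of reaction ξ = 0.5X.
Species balance: n_A2 = 1 − X; n_B2 = 0.5X.
n_T = Σnᵢ = 1 − 0.5X.
At X = 0.844: n_A2 = 0.156, n_B2 = 0.422, n_T = 0.578.
p_i = (n_i/n_T)·P. K_p = p_B2 / (p_A2^2) = 2.6 bar^-1.

K_p = 2.6 bar^-1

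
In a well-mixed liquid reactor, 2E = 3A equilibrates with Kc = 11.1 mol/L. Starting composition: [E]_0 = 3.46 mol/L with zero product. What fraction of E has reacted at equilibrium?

Let X = conversion of E; extent ξ = 3.46X/2 mol/L.
Concentrations: [E] = 3.46 − 3.46X; [A] = 5.19X.
Kc = [A]^3 / ([E]^2).
Solving Kc = 11.1 for X ∈ (0,1): X = 0.565.

X = 0.565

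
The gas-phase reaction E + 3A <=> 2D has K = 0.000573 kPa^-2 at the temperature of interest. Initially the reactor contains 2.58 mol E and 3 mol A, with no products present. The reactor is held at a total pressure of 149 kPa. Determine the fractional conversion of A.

X = 0.642

Let X = conversion of A (basis 3 mol A); extent of reaction ξ = X.
Species balance: n_E = 2.58 − X; n_A = 3 − 3X; n_D = 2X.
Total moles n_T = 5.58 − 2X.
Mole fractions y_i = n_i/n_T; K = p_D^2 / (p_E p_A^3) with p_i = y_i·P.
Equating to 0.000573 kPa^-2 and solving on 0 < X < 1: X = 0.642.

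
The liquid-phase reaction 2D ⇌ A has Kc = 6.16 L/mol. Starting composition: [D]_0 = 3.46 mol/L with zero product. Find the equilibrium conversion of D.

X = 0.858

Let X = conversion of D; extent ξ = 3.46X/2 mol/L.
Concentrations: [D] = 3.46 − 3.46X; [A] = 1.73X.
Kc = [A] / ([D]^2).
Solving Kc = 6.16 for X ∈ (0,1): X = 0.858.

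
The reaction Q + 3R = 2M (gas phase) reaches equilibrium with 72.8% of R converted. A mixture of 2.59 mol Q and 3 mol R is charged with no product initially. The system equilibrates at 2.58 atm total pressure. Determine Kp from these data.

Kp = 5.38 atm^-2

Take 3 mol R as basis and let X be its fractional conversion, so ξ = X.
Moles: n_Q = 2.59 − X; n_R = 3 − 3X; n_M = 2X.
Summing: n_T = 5.59 − 2X.
At X = 0.728: n_Q = 1.86, n_R = 0.816, n_M = 1.46, n_T = 4.13.
p_i = (n_i/n_T)·P. Kp = p_M^2 / (p_Q p_R^3) = 5.38 atm^-2.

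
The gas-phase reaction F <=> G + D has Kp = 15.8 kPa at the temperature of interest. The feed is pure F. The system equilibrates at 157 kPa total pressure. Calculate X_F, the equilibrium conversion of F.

Let X = conversion of F (basis 1 mol F); extent of reaction ξ = X.
Moles: n_F = 1 − X; n_G = X; n_D = X.
Total moles n_T = 1 + X.
y_i = n_i/n_T, p_i = y_i·P. Kp = p_G p_D / (p_F).
Setting this equal to 15.8 kPa and taking the physical root (0 < X < 1) gives X = 0.302.

X = 0.302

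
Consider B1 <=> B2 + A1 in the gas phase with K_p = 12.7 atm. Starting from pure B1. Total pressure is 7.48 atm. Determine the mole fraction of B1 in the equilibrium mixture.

Basis: 1 mol B1 initially; let X = conversion of B1. Extent ξ = X.
Moles: n_B1 = 1 − X; n_B2 = X; n_A1 = X.
n_T = Σnᵢ = 1 + X.
y_i = n_i/n_T, p_i = y_i·P. K_p = p_B2 p_A1 / (p_B1).
This yields a degree-2 equation in X; solving on (0,1), X = 0.793.
Then n_B1 = 0.207, n_T = 1.79, so y_B1 = 0.115.

y_B1 = 0.115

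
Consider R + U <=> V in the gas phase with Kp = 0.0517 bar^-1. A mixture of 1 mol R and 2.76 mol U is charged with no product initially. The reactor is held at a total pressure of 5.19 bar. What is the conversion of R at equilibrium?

X = 0.162

Basis: 1 mol R initially; let X = conversion of R. Extent ξ = X.
At extent ξ: n_R = 1 − X; n_U = 2.76 − X; n_V = X.
n_T = Σnᵢ = 3.76 − X.
Mole fractions y_i = n_i/n_T; Kp = p_V / (p_R p_U) with p_i = y_i·P.
Setting this equal to 0.0517 bar^-1 and taking the physical root (0 < X < 1) gives X = 0.162.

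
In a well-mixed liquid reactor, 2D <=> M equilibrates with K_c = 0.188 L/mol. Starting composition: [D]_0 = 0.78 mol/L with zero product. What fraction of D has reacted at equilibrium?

X = 0.192

Let X = conversion of D; extent ξ = 0.78X/2 mol/L.
Concentrations: [D] = 0.78 − 0.78X; [M] = 0.39X.
K_c = [M] / ([D]^2).
Setting equal to 0.188 and solving for X on (0,1) gives X = 0.192.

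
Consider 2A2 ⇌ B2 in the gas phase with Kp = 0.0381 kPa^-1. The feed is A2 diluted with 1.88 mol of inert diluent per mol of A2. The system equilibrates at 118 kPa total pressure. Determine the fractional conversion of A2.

Let X = conversion of A2 (basis 1 mol A2); extent of reaction ξ = 0.5X.
At extent ξ: n_A2 = 1 − X; n_B2 = 0.5X; n_I = 1.88 (inert).
Summing: n_T = 2.88 − 0.5X.
Mole fractions y_i = n_i/n_T; Kp = p_B2 / (p_A2^2) with p_i = y_i·P.
Equating to 0.0381 kPa^-1 and solving on 0 < X < 1: X = 0.589.

X = 0.589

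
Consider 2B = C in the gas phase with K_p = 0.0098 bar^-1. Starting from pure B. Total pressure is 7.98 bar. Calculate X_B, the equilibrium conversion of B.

X = 0.127

Let X = conversion of B (basis 1 mol B); extent of reaction ξ = 0.5X.
Moles: n_B = 1 − X; n_C = 0.5X.
Summing: n_T = 1 − 0.5X.
With p_i = (n_i/n_T)P, K_p = p_C / (p_B^2).
Equating to 0.0098 bar^-1 and solving on 0 < X < 1: X = 0.127.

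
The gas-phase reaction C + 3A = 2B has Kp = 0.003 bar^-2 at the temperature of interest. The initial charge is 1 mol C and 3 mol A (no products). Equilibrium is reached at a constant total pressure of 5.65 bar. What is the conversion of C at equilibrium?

X = 0.155

Let X = conversion of C (basis 1 mol C); extent of reaction ξ = X.
At extent ξ: n_C = 1 − X; n_A = 3 − 3X; n_B = 2X.
n_T = Σnᵢ = 4 − 2X.
y_i = n_i/n_T, p_i = y_i·P. Kp = p_B^2 / (p_C p_A^3).
This yields a degree-4 equation in X; solving on (0,1), X = 0.155.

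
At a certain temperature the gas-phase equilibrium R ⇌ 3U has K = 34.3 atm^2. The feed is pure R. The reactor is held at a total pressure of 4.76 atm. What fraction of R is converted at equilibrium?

X = 0.482

Take 1 mol R as basis and let X be its fractional conversion, so ξ = X.
Species balance: n_R = 1 − X; n_U = 3X.
Total moles n_T = 1 + 2X.
With p_i = (n_i/n_T)P, K = p_U^3 / (p_R).
Substituting and setting equal to 34.3 atm^2 gives a polynomial in X; the root in (0,1) is X = 0.482.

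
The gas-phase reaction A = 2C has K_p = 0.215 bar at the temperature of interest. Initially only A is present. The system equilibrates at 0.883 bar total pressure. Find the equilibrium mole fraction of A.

y_A = 0.614

Take 1 mol A as basis and let X be its fractional conversion, so ξ = X.
Mole table: n_A = 1 − X; n_C = 2X.
Summing: n_T = 1 + X.
Mole fractions y_i = n_i/n_T; K_p = p_C^2 / (p_A) with p_i = y_i·P.
This yields a degree-2 equation in X; solving on (0,1), X = 0.240.
Then n_A = 0.76, n_T = 1.24, so y_A = 0.614.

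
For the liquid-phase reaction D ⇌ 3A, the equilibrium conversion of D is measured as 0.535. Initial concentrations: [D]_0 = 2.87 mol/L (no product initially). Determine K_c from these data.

Let X = conversion of D.
Concentrations: [D] = 2.87 − 2.87X; [A] = 8.61X.
At X = 0.535: [D] = 1.33, [A] = 4.61.
K_c = [A]^3 / ([D]) = 73.2 (mol/L)^2.

K_c = 73.2 (mol/L)^2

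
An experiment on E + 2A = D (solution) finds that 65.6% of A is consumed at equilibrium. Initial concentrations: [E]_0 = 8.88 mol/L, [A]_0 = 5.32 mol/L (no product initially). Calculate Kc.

Let X = conversion of A.
Concentrations: [E] = 8.88 − 2.66X; [A] = 5.32 − 5.32X; [D] = 2.66X.
At X = 0.656: [E] = 7.14, [A] = 1.83, [D] = 1.74.
Kc = [D] / ([E] [A]^2) = 0.073 (mol/L)^-2.

Kc = 0.073 (mol/L)^-2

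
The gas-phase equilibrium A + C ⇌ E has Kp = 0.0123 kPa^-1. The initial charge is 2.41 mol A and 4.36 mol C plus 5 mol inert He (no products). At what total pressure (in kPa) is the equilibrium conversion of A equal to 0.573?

P = 380 kPa

Basis: 2.41 mol A initially; let X = conversion of A. Extent ξ = 2.41X.
At extent ξ: n_A = 2.41 − 2.41X; n_C = 4.36 − 2.41X; n_E = 2.41X; n_I = 5 (inert).
Total moles n_T = 11.8 − 2.41X.
Kp = p_E / (p_A p_C) with p_i = (n_i/n_T)·P.
At X = 0.573: the mole-fraction product g(X) = Π y_i^ν_i = 4.68. Since Kp = g(X)·P^{-1}, P = (g/Kp)^(1/1) = (4.68/0.0123)^(1/1) = 380 kPa.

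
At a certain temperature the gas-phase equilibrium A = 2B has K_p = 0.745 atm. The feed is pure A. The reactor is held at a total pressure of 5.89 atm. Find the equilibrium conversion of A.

Let X = conversion of A (basis 1 mol A); extent of reaction ξ = X.
Species balance: n_A = 1 − X; n_B = 2X.
Total moles n_T = 1 + X.
y_i = n_i/n_T, p_i = y_i·P. K_p = p_B^2 / (p_A).
This yields a degree-2 equation in X; solving on (0,1), X = 0.175.

X = 0.175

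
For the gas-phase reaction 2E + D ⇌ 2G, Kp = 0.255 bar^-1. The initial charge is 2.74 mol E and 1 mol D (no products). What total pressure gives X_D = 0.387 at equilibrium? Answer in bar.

Take 1 mol D as basis and let X be its fractional conversion, so ξ = X.
Species balance: n_E = 2.74 − 2X; n_D = 1 − X; n_G = 2X.
Summing: n_T = 3.74 − X.
Kp = p_G^2 / (p_E^2 p_D) with p_i = (n_i/n_T)·P.
At X = 0.387: the mole-fraction product g(X) = Π y_i^ν_i = 0.8478. Since Kp = g(X)·P^{-1}, P = (g/Kp)^(1/1) = (0.8478/0.255)^(1/1) = 3.32 bar.

P = 3.32 bar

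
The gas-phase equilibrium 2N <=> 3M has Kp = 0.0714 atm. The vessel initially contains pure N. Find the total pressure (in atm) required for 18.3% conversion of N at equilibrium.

Basis: 1 mol N initially; let X = conversion of N. Extent ξ = 0.5X.
At extent ξ: n_N = 1 − X; n_M = 1.5X.
Summing: n_T = 1 + 0.5X.
Kp = p_M^3 / (p_N^2) with p_i = (n_i/n_T)·P.
At X = 0.183: the mole-fraction product g(X) = Π y_i^ν_i = 0.02839. Since Kp = g(X)·P^{1}, P = (Kp/g)^(1/1) = (0.0714/0.02839)^(1/1) = 2.52 atm.

P = 2.52 atm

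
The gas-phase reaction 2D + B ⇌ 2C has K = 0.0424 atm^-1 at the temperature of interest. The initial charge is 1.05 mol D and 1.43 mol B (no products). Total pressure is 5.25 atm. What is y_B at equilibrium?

Take 1.05 mol D as basis and let X be its fractional conversion, so ξ = 0.525X.
Moles: n_D = 1.05 − 1.05X; n_B = 1.43 − 0.525X; n_C = 1.05X.
Summing: n_T = 2.48 − 0.525X.
y_i = n_i/n_T, p_i = y_i·P. K = p_C^2 / (p_D^2 p_B).
This yields a degree-3 equation in X; solving on (0,1), X = 0.260.
Then n_B = 1.29, n_T = 2.34, so y_B = 0.552.

y_B = 0.552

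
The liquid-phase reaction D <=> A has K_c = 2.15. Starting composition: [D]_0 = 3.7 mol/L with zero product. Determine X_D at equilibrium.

Let X = conversion of D; extent ξ = 3.7·X mol/L.
Concentrations: [D] = 3.7 − 3.7X; [A] = 3.7X.
K_c = [A] / ([D]).
Solving K_c = 2.15 for X ∈ (0,1): X = 0.683.

X = 0.683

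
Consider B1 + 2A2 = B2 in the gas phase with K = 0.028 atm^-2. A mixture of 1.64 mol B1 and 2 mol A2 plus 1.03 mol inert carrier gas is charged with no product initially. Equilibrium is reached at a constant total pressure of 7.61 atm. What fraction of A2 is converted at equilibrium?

X = 0.275

Let X = conversion of A2 (basis 2 mol A2); extent of reaction ξ = X.
Mole table: n_B1 = 1.64 − X; n_A2 = 2 − 2X; n_B2 = X; n_I = 1.03 (inert).
Total moles n_T = 4.67 − 2X.
y_i = n_i/n_T, p_i = y_i·P. K = p_B2 / (p_B1 p_A2^2).
Setting this equal to 0.028 atm^-2 and taking the physical root (0 < X < 1) gives X = 0.275.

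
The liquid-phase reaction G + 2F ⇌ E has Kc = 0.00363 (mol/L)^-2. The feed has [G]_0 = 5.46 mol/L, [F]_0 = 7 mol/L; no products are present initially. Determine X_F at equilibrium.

Let X = conversion of F; extent ξ = 7X/2 mol/L.
Concentrations: [G] = 5.46 − 3.5X; [F] = 7 − 7X; [E] = 3.5X.
Kc = [E] / ([G] [F]^2).
Equating to 0.00363 (mol/L)^-2: the physical root is X = 0.170.

X = 0.170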